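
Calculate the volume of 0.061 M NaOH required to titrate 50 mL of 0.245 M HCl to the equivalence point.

At equivalence: moles acid = moles base. moles HCl = 0.245 × 50/1000 = 0.01225 mol. V_base = moles / 0.061 × 1000 = 200.8 mL.

V_{base} = 200.8 mL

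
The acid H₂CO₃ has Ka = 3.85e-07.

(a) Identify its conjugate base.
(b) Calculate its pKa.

(a) The conjugate base is formed by removing one H⁺ from H₂CO₃, giving HCO₃⁻. (b) pKa = -log(Ka) = -log(3.85e-07) = 6.41.

Conjugate base: HCO₃⁻; pK_a = 6.41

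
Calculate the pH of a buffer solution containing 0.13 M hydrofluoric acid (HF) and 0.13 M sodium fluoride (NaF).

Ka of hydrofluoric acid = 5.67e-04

pKa = -log(5.67e-04) = 3.25. pH = pKa + log([A⁻]/[HA]) = 3.25 + log(0.13/0.13)

pH = 3.25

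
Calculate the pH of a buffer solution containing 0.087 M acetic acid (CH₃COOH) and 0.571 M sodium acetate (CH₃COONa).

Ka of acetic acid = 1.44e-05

pKa = -log(1.44e-05) = 4.84. pH = pKa + log([A⁻]/[HA]) = 4.84 + log(0.571/0.087)

pH = 5.66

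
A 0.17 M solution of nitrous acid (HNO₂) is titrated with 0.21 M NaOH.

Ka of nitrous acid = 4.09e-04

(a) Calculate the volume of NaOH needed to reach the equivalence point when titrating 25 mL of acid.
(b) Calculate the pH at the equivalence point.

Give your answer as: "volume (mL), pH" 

moles acid = 0.17 × 25/1000 = 0.00425 mol; V_base = moles/0.21 × 1000 = 20.2 mL. At equivalence only the conjugate base is present: [A⁻] = 0.00425/0.045 = 9.3947e-02 M. Kb = Kw/Ka = 2.44e-11; [OH⁻] = √(Kb × [A⁻]) = 1.5156e-06; pOH = 5.82; pH = 14 - pOH = 8.18.

V = 20.2 mL, pH = 8.18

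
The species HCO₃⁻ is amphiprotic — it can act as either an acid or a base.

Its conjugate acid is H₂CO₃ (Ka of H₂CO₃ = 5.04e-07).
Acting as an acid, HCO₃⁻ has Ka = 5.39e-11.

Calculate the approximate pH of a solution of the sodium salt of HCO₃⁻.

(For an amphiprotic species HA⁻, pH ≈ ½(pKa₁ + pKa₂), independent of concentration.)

pKa₁ = -log(5.04e-07) = 6.30; pKa₂ = -log(5.39e-11) = 10.27. For an amphiprotic species, pH ≈ ½(pKa₁ + pKa₂) = ½(6.30 + 10.27) = 8.28.

pH = 8.28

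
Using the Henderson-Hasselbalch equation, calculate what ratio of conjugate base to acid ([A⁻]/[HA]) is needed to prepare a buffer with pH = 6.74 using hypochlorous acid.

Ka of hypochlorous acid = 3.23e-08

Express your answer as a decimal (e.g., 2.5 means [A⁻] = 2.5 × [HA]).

pKa = -log(3.23e-08) = 7.4908. pH = pKa + log([A⁻]/[HA]), so log([A⁻]/[HA]) = pH − pKa = 6.74 − 7.4908 = -0.7508. [A⁻]/[HA] = 10^(-0.7508) = 0.178

[A⁻]/[HA] = 0.178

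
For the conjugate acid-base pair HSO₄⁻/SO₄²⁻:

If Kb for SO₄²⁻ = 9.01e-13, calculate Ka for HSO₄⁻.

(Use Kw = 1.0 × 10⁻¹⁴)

For a conjugate pair Ka × Kb = Kw, so Ka = Kw/Kb = 1.0 × 10⁻¹⁴ / 9.01e-13 = 1.11e-02.

K_a = 1.11e-02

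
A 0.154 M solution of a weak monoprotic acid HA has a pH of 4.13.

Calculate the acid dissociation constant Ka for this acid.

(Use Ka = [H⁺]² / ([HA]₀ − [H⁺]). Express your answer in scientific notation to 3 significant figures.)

[H⁺] = 10^(−pH) = 10^(−4.13) = 7.413e-05 M. For HA ⇌ H⁺ + A⁻, Ka = [H⁺][A⁻]/[HA] = [H⁺]² / ([HA]₀ − [H⁺]) = (7.413e-05)² / (0.154 − 7.413e-05) = 3.57e-08.

K_a = 3.57e-08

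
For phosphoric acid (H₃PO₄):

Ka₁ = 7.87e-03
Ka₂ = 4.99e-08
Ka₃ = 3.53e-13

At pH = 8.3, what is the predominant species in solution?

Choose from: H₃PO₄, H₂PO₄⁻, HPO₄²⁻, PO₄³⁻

pKa₁ = 2.10, pKa₂ = 7.30, pKa₃ = 12.45. For a polyprotic acid the predominant species crosses at each pKa: below pKa_n the protonated form dominates, above it the deprotonated form does. At pH = 8.3, the predominant species is HPO₄²⁻.

HPO₄²⁻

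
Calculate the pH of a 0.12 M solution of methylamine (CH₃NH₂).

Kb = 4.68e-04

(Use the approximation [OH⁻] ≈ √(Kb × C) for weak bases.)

[OH⁻] = √(Kb × C) = √(4.68e-04 × 0.12) = 7.4940e-03. pOH = 2.13, pH = 14 - pOH

pH = 11.87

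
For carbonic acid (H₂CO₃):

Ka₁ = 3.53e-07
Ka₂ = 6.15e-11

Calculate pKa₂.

pKa₂ = -log(Ka₂) = -log(6.15e-11) = 10.21.

pK_{a2} = 10.21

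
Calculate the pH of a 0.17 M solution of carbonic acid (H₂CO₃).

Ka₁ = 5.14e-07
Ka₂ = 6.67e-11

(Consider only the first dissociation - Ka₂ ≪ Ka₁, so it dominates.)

First dissociation dominates. From Ka₁ = [H⁺][HA⁻]/[H₂A], x² + Ka₁·x − Ka₁·C = 0 with C = 0.17 M and Ka₁ = 5.14e-07. Solving: [H⁺] = (−Ka₁ + √(Ka₁² + 4·Ka₁·C)) / 2 = 2.9534e-04 M. pH = -log(2.9534e-04) = 3.53.

pH = 3.53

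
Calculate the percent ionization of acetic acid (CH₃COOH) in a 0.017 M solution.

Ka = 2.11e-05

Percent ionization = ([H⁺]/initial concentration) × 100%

Using Ka equilibrium: x² + Ka×x - Ka×C = 0. Solving: [H⁺] = 5.8846e-04. Percent = (5.8846e-04/0.017) × 100

Percent ionization = 3.46%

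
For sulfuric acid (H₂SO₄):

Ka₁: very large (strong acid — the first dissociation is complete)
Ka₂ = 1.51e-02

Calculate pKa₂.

pKa₂ = -log(Ka₂) = -log(1.51e-02) = 1.82.

pK_{a2} = 1.82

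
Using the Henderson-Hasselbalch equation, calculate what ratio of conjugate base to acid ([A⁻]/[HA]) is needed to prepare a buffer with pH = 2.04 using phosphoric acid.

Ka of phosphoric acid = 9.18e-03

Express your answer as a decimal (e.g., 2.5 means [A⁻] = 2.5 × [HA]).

pKa = -log(9.18e-03) = 2.0372. pH = pKa + log([A⁻]/[HA]), so log([A⁻]/[HA]) = pH − pKa = 2.04 − 2.0372 = 0.0028. [A⁻]/[HA] = 10^(0.0028) = 1.01

[A⁻]/[HA] = 1.01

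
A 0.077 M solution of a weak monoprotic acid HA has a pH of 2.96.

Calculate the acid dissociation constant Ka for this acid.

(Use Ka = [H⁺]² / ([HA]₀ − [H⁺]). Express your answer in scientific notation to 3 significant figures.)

[H⁺] = 10^(−pH) = 10^(−2.96) = 1.096e-03 M. For HA ⇌ H⁺ + A⁻, Ka = [H⁺][A⁻]/[HA] = [H⁺]² / ([HA]₀ − [H⁺]) = (1.096e-03)² / (0.077 − 1.096e-03) = 1.58e-05.

K_a = 1.58e-05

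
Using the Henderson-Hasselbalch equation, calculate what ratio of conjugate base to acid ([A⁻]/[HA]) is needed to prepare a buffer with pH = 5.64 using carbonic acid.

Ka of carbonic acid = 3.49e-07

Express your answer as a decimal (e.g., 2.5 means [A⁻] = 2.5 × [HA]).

pKa = -log(3.49e-07) = 6.4572. pH = pKa + log([A⁻]/[HA]), so log([A⁻]/[HA]) = pH − pKa = 5.64 − 6.4572 = -0.8172. [A⁻]/[HA] = 10^(-0.8172) = 0.152

[A⁻]/[HA] = 0.152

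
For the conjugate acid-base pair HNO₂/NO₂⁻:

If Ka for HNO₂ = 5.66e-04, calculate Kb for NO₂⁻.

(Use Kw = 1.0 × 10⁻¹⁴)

For a conjugate pair Ka × Kb = Kw, so Kb = Kw/Ka = 1.0 × 10⁻¹⁴ / 5.66e-04 = 1.77e-11.

K_b = 1.77e-11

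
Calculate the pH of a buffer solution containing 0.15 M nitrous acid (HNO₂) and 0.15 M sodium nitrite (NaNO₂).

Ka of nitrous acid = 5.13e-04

pKa = -log(5.13e-04) = 3.29. pH = pKa + log([A⁻]/[HA]) = 3.29 + log(0.15/0.15)

pH = 3.29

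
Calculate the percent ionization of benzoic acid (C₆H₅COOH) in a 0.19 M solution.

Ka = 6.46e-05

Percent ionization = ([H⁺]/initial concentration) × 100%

Using Ka equilibrium: x² + Ka×x - Ka×C = 0. Solving: [H⁺] = 3.4713e-03. Percent = (3.4713e-03/0.19) × 100

Percent ionization = 1.83%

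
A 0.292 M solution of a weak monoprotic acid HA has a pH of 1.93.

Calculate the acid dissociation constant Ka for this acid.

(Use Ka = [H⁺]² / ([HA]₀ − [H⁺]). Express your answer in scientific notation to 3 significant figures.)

[H⁺] = 10^(−pH) = 10^(−1.93) = 1.175e-02 M. For HA ⇌ H⁺ + A⁻, Ka = [H⁺][A⁻]/[HA] = [H⁺]² / ([HA]₀ − [H⁺]) = (1.175e-02)² / (0.292 − 1.175e-02) = 4.93e-04.

K_a = 4.93e-04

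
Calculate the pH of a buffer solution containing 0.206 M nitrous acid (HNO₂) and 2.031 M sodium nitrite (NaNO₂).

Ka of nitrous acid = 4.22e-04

pKa = -log(4.22e-04) = 3.37. pH = pKa + log([A⁻]/[HA]) = 3.37 + log(2.031/0.206)

pH = 4.37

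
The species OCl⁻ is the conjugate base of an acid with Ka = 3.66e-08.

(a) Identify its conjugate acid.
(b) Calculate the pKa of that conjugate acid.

(a) The conjugate acid is formed by adding one H⁺ to OCl⁻, giving HOCl. (b) pKa = -log(Ka) = -log(3.66e-08) = 7.44.

Conjugate acid: HOCl; pK_a = 7.44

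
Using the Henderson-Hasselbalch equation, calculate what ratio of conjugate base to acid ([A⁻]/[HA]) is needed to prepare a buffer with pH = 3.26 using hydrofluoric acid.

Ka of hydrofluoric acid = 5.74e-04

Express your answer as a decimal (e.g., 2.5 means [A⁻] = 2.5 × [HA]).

pKa = -log(5.74e-04) = 3.2411. pH = pKa + log([A⁻]/[HA]), so log([A⁻]/[HA]) = pH − pKa = 3.26 − 3.2411 = 0.0189. [A⁻]/[HA] = 10^(0.0189) = 1.04

[A⁻]/[HA] = 1.04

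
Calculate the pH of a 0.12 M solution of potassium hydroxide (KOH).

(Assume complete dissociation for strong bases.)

[OH⁻] = 0.12 M for strong base. pOH = -log[OH⁻] = 0.92, pH = 14 - pOH

pH = 13.08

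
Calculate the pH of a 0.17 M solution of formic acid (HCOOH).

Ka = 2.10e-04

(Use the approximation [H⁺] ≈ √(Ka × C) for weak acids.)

[H⁺] = √(Ka × C) = √(2.10e-04 × 0.17) = 5.9749e-03. pH = -log(5.9749e-03)

pH = 2.22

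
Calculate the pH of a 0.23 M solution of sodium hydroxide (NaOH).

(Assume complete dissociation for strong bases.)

[OH⁻] = 0.23 M for strong base. pOH = -log[OH⁻] = 0.64, pH = 14 - pOH

pH = 13.36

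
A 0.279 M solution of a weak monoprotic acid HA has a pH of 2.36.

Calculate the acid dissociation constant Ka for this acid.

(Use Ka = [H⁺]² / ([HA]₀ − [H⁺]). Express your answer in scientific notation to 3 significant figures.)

[H⁺] = 10^(−pH) = 10^(−2.36) = 4.365e-03 M. For HA ⇌ H⁺ + A⁻, Ka = [H⁺][A⁻]/[HA] = [H⁺]² / ([HA]₀ − [H⁺]) = (4.365e-03)² / (0.279 − 4.365e-03) = 6.94e-05.

K_a = 6.94e-05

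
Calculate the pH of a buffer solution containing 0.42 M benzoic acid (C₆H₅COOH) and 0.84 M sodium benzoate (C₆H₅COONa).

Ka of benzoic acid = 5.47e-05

pKa = -log(5.47e-05) = 4.26. pH = pKa + log([A⁻]/[HA]) = 4.26 + log(0.84/0.42)

pH = 4.56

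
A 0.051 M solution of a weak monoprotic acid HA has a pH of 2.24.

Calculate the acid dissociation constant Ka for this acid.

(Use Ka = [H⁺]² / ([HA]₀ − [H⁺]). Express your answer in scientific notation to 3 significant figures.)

[H⁺] = 10^(−pH) = 10^(−2.24) = 5.754e-03 M. For HA ⇌ H⁺ + A⁻, Ka = [H⁺][A⁻]/[HA] = [H⁺]² / ([HA]₀ − [H⁺]) = (5.754e-03)² / (0.051 − 5.754e-03) = 7.32e-04.

K_a = 7.32e-04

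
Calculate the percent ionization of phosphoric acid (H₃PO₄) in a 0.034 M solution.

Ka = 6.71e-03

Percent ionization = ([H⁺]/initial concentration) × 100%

Using Ka equilibrium: x² + Ka×x - Ka×C = 0. Solving: [H⁺] = 1.2117e-02. Percent = (1.2117e-02/0.034) × 100

Percent ionization = 35.6%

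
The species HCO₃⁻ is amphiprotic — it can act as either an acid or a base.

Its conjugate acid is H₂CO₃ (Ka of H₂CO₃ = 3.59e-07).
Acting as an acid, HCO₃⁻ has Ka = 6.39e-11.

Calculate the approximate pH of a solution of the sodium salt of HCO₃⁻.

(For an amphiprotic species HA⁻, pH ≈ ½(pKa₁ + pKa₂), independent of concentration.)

pKa₁ = -log(3.59e-07) = 6.44; pKa₂ = -log(6.39e-11) = 10.19. For an amphiprotic species, pH ≈ ½(pKa₁ + pKa₂) = ½(6.44 + 10.19) = 8.32.

pH = 8.32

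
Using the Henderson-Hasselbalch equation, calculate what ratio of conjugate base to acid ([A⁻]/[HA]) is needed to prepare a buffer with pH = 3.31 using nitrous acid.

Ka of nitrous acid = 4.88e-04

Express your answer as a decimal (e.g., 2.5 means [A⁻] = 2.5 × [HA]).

pKa = -log(4.88e-04) = 3.3116. pH = pKa + log([A⁻]/[HA]), so log([A⁻]/[HA]) = pH − pKa = 3.31 − 3.3116 = -0.0016. [A⁻]/[HA] = 10^(-0.0016) = 0.996

[A⁻]/[HA] = 0.996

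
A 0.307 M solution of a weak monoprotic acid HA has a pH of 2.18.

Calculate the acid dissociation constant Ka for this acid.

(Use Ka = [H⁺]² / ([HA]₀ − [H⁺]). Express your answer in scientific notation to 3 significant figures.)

[H⁺] = 10^(−pH) = 10^(−2.18) = 6.607e-03 M. For HA ⇌ H⁺ + A⁻, Ka = [H⁺][A⁻]/[HA] = [H⁺]² / ([HA]₀ − [H⁺]) = (6.607e-03)² / (0.307 − 6.607e-03) = 1.45e-04.

K_a = 1.45e-04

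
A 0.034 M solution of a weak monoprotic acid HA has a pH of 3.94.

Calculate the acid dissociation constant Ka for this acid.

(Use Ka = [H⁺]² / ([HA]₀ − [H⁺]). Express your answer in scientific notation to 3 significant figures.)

[H⁺] = 10^(−pH) = 10^(−3.94) = 1.148e-04 M. For HA ⇌ H⁺ + A⁻, Ka = [H⁺][A⁻]/[HA] = [H⁺]² / ([HA]₀ − [H⁺]) = (1.148e-04)² / (0.034 − 1.148e-04) = 3.89e-07.

K_a = 3.89e-07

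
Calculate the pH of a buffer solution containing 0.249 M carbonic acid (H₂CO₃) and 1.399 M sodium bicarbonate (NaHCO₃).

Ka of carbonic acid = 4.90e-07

pKa = -log(4.90e-07) = 6.31. pH = pKa + log([A⁻]/[HA]) = 6.31 + log(1.399/0.249)

pH = 7.06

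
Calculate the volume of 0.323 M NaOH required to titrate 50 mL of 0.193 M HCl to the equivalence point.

At equivalence: moles acid = moles base. moles HCl = 0.193 × 50/1000 = 0.00965 mol. V_base = moles / 0.323 × 1000 = 29.9 mL.

V_{base} = 29.9 mL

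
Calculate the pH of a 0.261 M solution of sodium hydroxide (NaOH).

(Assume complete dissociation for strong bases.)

[OH⁻] = 0.261 M for strong base. pOH = -log[OH⁻] = 0.58, pH = 14 - pOH

pH = 13.42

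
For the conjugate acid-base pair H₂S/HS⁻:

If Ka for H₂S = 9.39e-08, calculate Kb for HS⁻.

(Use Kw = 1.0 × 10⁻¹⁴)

For a conjugate pair Ka × Kb = Kw, so Kb = Kw/Ka = 1.0 × 10⁻¹⁴ / 9.39e-08 = 1.06e-07.

K_b = 1.06e-07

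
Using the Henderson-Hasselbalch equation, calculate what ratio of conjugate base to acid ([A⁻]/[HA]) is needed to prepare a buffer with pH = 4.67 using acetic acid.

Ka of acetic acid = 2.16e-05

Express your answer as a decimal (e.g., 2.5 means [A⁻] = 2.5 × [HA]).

pKa = -log(2.16e-05) = 4.6655. pH = pKa + log([A⁻]/[HA]), so log([A⁻]/[HA]) = pH − pKa = 4.67 − 4.6655 = 0.0045. [A⁻]/[HA] = 10^(0.0045) = 1.01

[A⁻]/[HA] = 1.01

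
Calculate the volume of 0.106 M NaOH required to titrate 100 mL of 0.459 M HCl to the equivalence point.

At equivalence: moles acid = moles base. moles HCl = 0.459 × 100/1000 = 0.0459 mol. V_base = moles / 0.106 × 1000 = 433.0 mL.

V_{base} = 433.0 mL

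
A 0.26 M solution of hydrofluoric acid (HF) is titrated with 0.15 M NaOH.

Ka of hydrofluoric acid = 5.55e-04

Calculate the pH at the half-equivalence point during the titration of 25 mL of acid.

At half-equivalence [HA] = [A⁻], so Henderson-Hasselbalch gives pH = pKa = -log(5.55e-04) = 3.26.

pH = pKa = 3.26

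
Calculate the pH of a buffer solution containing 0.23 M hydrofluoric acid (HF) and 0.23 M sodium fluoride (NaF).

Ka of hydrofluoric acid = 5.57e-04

pKa = -log(5.57e-04) = 3.25. pH = pKa + log([A⁻]/[HA]) = 3.25 + log(0.23/0.23)

pH = 3.25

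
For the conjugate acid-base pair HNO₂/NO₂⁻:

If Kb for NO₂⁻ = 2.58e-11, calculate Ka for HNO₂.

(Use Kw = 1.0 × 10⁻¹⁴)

For a conjugate pair Ka × Kb = Kw, so Ka = Kw/Kb = 1.0 × 10⁻¹⁴ / 2.58e-11 = 3.88e-04.

K_a = 3.88e-04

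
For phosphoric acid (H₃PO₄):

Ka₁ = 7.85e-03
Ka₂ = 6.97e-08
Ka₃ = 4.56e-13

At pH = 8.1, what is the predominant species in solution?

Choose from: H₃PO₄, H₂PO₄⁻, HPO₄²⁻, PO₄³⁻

pKa₁ = 2.11, pKa₂ = 7.16, pKa₃ = 12.34. For a polyprotic acid the predominant species crosses at each pKa: below pKa_n the protonated form dominates, above it the deprotonated form does. At pH = 8.1, the predominant species is HPO₄²⁻.

HPO₄²⁻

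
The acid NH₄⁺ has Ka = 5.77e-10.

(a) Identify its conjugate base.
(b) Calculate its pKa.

(a) The conjugate base is formed by removing one H⁺ from NH₄⁺, giving NH₃. (b) pKa = -log(Ka) = -log(5.77e-10) = 9.24.

Conjugate base: NH₃; pK_a = 9.24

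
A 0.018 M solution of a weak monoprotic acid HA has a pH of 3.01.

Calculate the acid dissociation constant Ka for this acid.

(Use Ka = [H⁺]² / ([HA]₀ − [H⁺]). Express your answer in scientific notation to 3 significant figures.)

[H⁺] = 10^(−pH) = 10^(−3.01) = 9.772e-04 M. For HA ⇌ H⁺ + A⁻, Ka = [H⁺][A⁻]/[HA] = [H⁺]² / ([HA]₀ − [H⁺]) = (9.772e-04)² / (0.018 − 9.772e-04) = 5.61e-05.

K_a = 5.61e-05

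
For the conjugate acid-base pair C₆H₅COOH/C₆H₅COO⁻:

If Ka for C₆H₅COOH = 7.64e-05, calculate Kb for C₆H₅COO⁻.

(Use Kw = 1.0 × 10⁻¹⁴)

For a conjugate pair Ka × Kb = Kw, so Kb = Kw/Ka = 1.0 × 10⁻¹⁴ / 7.64e-05 = 1.31e-10.

K_b = 1.31e-10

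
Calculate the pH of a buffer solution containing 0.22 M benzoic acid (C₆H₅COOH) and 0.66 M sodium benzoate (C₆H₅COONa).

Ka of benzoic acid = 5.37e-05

pKa = -log(5.37e-05) = 4.27. pH = pKa + log([A⁻]/[HA]) = 4.27 + log(0.66/0.22)

pH = 4.75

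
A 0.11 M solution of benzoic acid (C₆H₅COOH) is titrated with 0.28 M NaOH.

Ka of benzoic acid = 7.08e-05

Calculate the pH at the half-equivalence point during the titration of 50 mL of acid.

At half-equivalence [HA] = [A⁻], so Henderson-Hasselbalch gives pH = pKa = -log(7.08e-05) = 4.15.

pH = pKa = 4.15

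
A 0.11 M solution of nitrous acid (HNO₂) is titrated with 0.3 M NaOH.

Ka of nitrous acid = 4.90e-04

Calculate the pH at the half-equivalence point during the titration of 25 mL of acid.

At half-equivalence [HA] = [A⁻], so Henderson-Hasselbalch gives pH = pKa = -log(4.90e-04) = 3.31.

pH = pKa = 3.31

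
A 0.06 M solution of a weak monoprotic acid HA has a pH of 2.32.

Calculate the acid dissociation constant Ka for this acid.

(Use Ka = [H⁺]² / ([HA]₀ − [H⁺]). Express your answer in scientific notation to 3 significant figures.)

[H⁺] = 10^(−pH) = 10^(−2.32) = 4.786e-03 M. For HA ⇌ H⁺ + A⁻, Ka = [H⁺][A⁻]/[HA] = [H⁺]² / ([HA]₀ − [H⁺]) = (4.786e-03)² / (0.06 − 4.786e-03) = 4.15e-04.

K_a = 4.15e-04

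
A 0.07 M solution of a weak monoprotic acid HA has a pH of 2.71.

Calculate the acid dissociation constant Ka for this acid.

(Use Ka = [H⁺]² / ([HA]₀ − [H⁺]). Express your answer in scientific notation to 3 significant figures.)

[H⁺] = 10^(−pH) = 10^(−2.71) = 1.950e-03 M. For HA ⇌ H⁺ + A⁻, Ka = [H⁺][A⁻]/[HA] = [H⁺]² / ([HA]₀ − [H⁺]) = (1.950e-03)² / (0.07 − 1.950e-03) = 5.59e-05.

K_a = 5.59e-05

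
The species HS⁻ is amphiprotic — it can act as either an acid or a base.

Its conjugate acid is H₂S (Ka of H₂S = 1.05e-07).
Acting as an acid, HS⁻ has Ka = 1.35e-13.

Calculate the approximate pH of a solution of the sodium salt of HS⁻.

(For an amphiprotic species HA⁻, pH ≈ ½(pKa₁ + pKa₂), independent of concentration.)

pKa₁ = -log(1.05e-07) = 6.98; pKa₂ = -log(1.35e-13) = 12.87. For an amphiprotic species, pH ≈ ½(pKa₁ + pKa₂) = ½(6.98 + 12.87) = 9.92.

pH = 9.92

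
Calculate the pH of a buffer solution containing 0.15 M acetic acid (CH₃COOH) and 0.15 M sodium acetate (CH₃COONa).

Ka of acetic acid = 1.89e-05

pKa = -log(1.89e-05) = 4.72. pH = pKa + log([A⁻]/[HA]) = 4.72 + log(0.15/0.15)

pH = 4.72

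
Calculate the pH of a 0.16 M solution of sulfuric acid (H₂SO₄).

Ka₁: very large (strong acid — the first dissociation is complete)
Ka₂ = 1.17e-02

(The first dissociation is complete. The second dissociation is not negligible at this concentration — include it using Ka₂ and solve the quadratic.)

First dissociation is complete: [H⁺]₀ = [HSO₄⁻]₀ = C = 0.16 M. Second dissociation HSO₄⁻ ⇌ H⁺ + SO₄²⁻: let x = [SO₄²⁻]. Ka₂ = (C + x)·x / (C − x) = 1.17e-02 → x² + (C + Ka₂)·x − Ka₂·C = 0 → x² + 0.17170·x − 1.872e-03 = 0. x = (−0.17170 + √(0.17170² + 4 × 1.872e-03)) / 2 = 1.0286e-02 M. [H⁺] = C + x = 0.16 + 1.0286e-02 = 1.7029e-01 M. pH = -log(1.7029e-01) = 0.77.

pH = 0.77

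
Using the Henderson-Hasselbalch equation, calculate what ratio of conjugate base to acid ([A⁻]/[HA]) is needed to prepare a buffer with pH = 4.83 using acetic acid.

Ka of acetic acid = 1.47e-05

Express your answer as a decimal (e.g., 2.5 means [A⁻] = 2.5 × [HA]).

pKa = -log(1.47e-05) = 4.8327. pH = pKa + log([A⁻]/[HA]), so log([A⁻]/[HA]) = pH − pKa = 4.83 − 4.8327 = -0.0027. [A⁻]/[HA] = 10^(-0.0027) = 0.994

[A⁻]/[HA] = 0.994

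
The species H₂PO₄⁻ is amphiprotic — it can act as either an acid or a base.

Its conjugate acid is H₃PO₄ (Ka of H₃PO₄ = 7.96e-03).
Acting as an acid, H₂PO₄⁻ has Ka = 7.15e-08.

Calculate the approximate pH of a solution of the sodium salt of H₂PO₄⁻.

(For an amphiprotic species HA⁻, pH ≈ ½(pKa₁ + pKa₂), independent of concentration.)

pKa₁ = -log(7.96e-03) = 2.10; pKa₂ = -log(7.15e-08) = 7.15. For an amphiprotic species, pH ≈ ½(pKa₁ + pKa₂) = ½(2.10 + 7.15) = 4.62.

pH = 4.62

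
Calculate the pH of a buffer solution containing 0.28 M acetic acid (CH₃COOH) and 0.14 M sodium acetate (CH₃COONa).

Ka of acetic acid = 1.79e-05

pKa = -log(1.79e-05) = 4.75. pH = pKa + log([A⁻]/[HA]) = 4.75 + log(0.14/0.28)

pH = 4.45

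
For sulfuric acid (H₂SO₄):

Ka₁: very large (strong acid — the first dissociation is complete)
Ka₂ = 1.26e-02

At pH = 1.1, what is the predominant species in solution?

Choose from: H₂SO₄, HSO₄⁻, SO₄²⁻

The first dissociation is complete, so H₂SO₄ itself is never the predominant species in water; pKa₂ = -log(1.26e-02) = 1.90. For a polyprotic acid the predominant species crosses at each pKa: below pKa_n the protonated form dominates, above it the deprotonated form does. At pH = 1.1, the predominant species is HSO₄⁻.

HSO₄⁻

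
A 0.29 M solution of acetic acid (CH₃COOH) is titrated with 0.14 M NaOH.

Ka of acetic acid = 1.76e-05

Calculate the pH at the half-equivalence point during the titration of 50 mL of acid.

At half-equivalence [HA] = [A⁻], so Henderson-Hasselbalch gives pH = pKa = -log(1.76e-05) = 4.75.

pH = pKa = 4.75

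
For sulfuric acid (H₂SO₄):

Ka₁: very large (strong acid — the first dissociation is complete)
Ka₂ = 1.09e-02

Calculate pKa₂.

pKa₂ = -log(Ka₂) = -log(1.09e-02) = 1.96.

pK_{a2} = 1.96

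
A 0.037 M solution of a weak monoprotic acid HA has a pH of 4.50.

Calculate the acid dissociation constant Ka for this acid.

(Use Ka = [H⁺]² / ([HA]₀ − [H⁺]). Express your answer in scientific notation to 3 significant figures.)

[H⁺] = 10^(−pH) = 10^(−4.50) = 3.162e-05 M. For HA ⇌ H⁺ + A⁻, Ka = [H⁺][A⁻]/[HA] = [H⁺]² / ([HA]₀ − [H⁺]) = (3.162e-05)² / (0.037 − 3.162e-05) = 2.71e-08.

K_a = 2.71e-08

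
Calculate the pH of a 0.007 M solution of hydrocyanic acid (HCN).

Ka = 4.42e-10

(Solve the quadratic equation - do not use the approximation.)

x² + Ka×x - Ka×C = 0. Using quadratic formula: [H⁺] = 1.7588e-06

pH = 5.75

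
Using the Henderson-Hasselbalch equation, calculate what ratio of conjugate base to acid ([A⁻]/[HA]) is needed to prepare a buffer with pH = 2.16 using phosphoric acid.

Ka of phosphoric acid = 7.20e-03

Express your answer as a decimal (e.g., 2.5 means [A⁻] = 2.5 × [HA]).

pKa = -log(7.20e-03) = 2.1427. pH = pKa + log([A⁻]/[HA]), so log([A⁻]/[HA]) = pH − pKa = 2.16 − 2.1427 = 0.0173. [A⁻]/[HA] = 10^(0.0173) = 1.04

[A⁻]/[HA] = 1.04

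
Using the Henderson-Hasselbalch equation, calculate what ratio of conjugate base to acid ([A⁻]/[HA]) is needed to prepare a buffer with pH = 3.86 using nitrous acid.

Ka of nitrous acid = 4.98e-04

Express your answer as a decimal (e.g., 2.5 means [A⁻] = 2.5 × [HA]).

pKa = -log(4.98e-04) = 3.3028. pH = pKa + log([A⁻]/[HA]), so log([A⁻]/[HA]) = pH − pKa = 3.86 − 3.3028 = 0.5572. [A⁻]/[HA] = 10^(0.5572) = 3.61

[A⁻]/[HA] = 3.61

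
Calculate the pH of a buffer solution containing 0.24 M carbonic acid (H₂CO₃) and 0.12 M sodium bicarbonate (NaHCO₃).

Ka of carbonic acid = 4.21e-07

pKa = -log(4.21e-07) = 6.38. pH = pKa + log([A⁻]/[HA]) = 6.38 + log(0.12/0.24)

pH = 6.07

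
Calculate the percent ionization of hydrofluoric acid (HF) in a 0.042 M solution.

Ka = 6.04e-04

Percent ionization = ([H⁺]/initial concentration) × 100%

Using Ka equilibrium: x² + Ka×x - Ka×C = 0. Solving: [H⁺] = 4.7437e-03. Percent = (4.7437e-03/0.042) × 100

Percent ionization = 11.3%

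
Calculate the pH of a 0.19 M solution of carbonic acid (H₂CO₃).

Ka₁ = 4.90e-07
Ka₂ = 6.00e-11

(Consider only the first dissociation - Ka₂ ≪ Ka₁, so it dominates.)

First dissociation dominates. From Ka₁ = [H⁺][HA⁻]/[H₂A], x² + Ka₁·x − Ka₁·C = 0 with C = 0.19 M and Ka₁ = 4.90e-07. Solving: [H⁺] = (−Ka₁ + √(Ka₁² + 4·Ka₁·C)) / 2 = 3.0488e-04 M. pH = -log(3.0488e-04) = 3.52.

pH = 3.52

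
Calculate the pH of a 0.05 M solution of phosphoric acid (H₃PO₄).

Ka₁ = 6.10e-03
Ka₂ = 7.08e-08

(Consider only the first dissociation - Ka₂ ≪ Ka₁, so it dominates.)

First dissociation dominates. From Ka₁ = [H⁺][HA⁻]/[H₂A], x² + Ka₁·x − Ka₁·C = 0 with C = 0.05 M and Ka₁ = 6.10e-03. Solving: [H⁺] = (−Ka₁ + √(Ka₁² + 4·Ka₁·C)) / 2 = 1.4679e-02 M. pH = -log(1.4679e-02) = 1.83.

pH = 1.83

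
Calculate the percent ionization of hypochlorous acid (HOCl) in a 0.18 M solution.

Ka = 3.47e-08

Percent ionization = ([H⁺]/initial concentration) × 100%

Using Ka equilibrium: x² + Ka×x - Ka×C = 0. Solving: [H⁺] = 7.9014e-05. Percent = (7.9014e-05/0.18) × 100

Percent ionization = 0.0439%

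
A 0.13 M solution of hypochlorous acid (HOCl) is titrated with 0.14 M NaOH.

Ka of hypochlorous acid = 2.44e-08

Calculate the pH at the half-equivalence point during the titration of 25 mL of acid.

At half-equivalence [HA] = [A⁻], so Henderson-Hasselbalch gives pH = pKa = -log(2.44e-08) = 7.61.

pH = pKa = 7.61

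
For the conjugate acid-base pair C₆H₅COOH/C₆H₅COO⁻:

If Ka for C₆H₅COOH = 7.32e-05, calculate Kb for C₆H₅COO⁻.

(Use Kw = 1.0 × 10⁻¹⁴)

For a conjugate pair Ka × Kb = Kw, so Kb = Kw/Ka = 1.0 × 10⁻¹⁴ / 7.32e-05 = 1.37e-10.

K_b = 1.37e-10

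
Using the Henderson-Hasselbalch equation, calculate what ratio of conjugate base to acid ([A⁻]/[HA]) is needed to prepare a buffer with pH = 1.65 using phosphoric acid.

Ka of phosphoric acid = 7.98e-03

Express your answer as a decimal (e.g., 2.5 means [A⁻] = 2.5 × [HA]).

pKa = -log(7.98e-03) = 2.0980. pH = pKa + log([A⁻]/[HA]), so log([A⁻]/[HA]) = pH − pKa = 1.65 − 2.0980 = -0.4480. [A⁻]/[HA] = 10^(-0.4480) = 0.356

[A⁻]/[HA] = 0.356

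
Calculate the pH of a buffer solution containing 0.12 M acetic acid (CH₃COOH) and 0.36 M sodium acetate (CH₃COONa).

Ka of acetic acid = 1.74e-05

pKa = -log(1.74e-05) = 4.76. pH = pKa + log([A⁻]/[HA]) = 4.76 + log(0.36/0.12)

pH = 5.24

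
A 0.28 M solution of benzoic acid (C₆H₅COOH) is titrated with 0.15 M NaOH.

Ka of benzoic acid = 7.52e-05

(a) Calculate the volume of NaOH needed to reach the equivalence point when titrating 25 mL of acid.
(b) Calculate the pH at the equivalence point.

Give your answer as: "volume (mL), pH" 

moles acid = 0.28 × 25/1000 = 0.007 mol; V_base = moles/0.15 × 1000 = 46.7 mL. At equivalence only the conjugate base is present: [A⁻] = 0.007/0.072 = 9.7674e-02 M. Kb = Kw/Ka = 1.33e-10; [OH⁻] = √(Kb × [A⁻]) = 3.6040e-06; pOH = 5.44; pH = 14 - pOH = 8.56.

V = 46.7 mL, pH = 8.56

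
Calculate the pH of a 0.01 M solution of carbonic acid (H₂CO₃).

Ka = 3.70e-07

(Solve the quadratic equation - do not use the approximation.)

x² + Ka×x - Ka×C = 0. Using quadratic formula: [H⁺] = 6.0643e-05

pH = 4.22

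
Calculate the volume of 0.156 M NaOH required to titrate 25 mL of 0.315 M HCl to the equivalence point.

At equivalence: moles acid = moles base. moles HCl = 0.315 × 25/1000 = 0.007875 mol. V_base = moles / 0.156 × 1000 = 50.5 mL.

V_{base} = 50.5 mL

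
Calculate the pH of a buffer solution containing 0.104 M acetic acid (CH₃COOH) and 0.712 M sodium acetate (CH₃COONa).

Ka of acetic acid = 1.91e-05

pKa = -log(1.91e-05) = 4.72. pH = pKa + log([A⁻]/[HA]) = 4.72 + log(0.712/0.104)

pH = 5.55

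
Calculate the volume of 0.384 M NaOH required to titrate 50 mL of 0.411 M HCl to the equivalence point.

At equivalence: moles acid = moles base. moles HCl = 0.411 × 50/1000 = 0.02055 mol. V_base = moles / 0.384 × 1000 = 53.5 mL.

V_{base} = 53.5 mL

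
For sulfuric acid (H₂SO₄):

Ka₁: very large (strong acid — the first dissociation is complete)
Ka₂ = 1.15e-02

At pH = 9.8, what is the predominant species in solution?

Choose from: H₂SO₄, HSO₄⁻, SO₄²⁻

The first dissociation is complete, so H₂SO₄ itself is never the predominant species in water; pKa₂ = -log(1.15e-02) = 1.94. For a polyprotic acid the predominant species crosses at each pKa: below pKa_n the protonated form dominates, above it the deprotonated form does. At pH = 9.8, the predominant species is SO₄²⁻.

SO₄²⁻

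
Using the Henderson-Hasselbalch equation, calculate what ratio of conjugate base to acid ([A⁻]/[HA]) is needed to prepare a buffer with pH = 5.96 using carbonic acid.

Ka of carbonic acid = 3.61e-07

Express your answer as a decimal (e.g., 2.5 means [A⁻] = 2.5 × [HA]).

pKa = -log(3.61e-07) = 6.4425. pH = pKa + log([A⁻]/[HA]), so log([A⁻]/[HA]) = pH − pKa = 5.96 − 6.4425 = -0.4825. [A⁻]/[HA] = 10^(-0.4825) = 0.329

[A⁻]/[HA] = 0.329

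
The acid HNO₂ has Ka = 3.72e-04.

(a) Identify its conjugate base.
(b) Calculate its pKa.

(a) The conjugate base is formed by removing one H⁺ from HNO₂, giving NO₂⁻. (b) pKa = -log(Ka) = -log(3.72e-04) = 3.43.

Conjugate base: NO₂⁻; pK_a = 3.43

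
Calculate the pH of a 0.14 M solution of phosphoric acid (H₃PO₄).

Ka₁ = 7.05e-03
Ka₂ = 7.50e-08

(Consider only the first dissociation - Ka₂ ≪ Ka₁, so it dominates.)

First dissociation dominates. From Ka₁ = [H⁺][HA⁻]/[H₂A], x² + Ka₁·x − Ka₁·C = 0 with C = 0.14 M and Ka₁ = 7.05e-03. Solving: [H⁺] = (−Ka₁ + √(Ka₁² + 4·Ka₁·C)) / 2 = 2.8089e-02 M. pH = -log(2.8089e-02) = 1.55.

pH = 1.55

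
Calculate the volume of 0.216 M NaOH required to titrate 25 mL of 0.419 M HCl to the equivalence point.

At equivalence: moles acid = moles base. moles HCl = 0.419 × 25/1000 = 0.01047 mol. V_base = moles / 0.216 × 1000 = 48.5 mL.

V_{base} = 48.5 mL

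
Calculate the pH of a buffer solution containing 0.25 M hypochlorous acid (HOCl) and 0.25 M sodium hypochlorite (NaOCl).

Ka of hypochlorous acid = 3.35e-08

pKa = -log(3.35e-08) = 7.47. pH = pKa + log([A⁻]/[HA]) = 7.47 + log(0.25/0.25)

pH = 7.47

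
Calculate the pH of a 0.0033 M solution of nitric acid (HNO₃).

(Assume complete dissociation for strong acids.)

[H⁺] = 0.0033 M for strong acid. pH = -log[H⁺] = -log(0.0033)

pH = 2.48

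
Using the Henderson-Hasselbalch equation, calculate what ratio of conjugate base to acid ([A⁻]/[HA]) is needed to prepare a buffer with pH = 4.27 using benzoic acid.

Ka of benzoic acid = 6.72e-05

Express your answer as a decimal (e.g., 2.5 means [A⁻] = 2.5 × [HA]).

pKa = -log(6.72e-05) = 4.1726. pH = pKa + log([A⁻]/[HA]), so log([A⁻]/[HA]) = pH − pKa = 4.27 − 4.1726 = 0.0974. [A⁻]/[HA] = 10^(0.0974) = 1.25

[A⁻]/[HA] = 1.25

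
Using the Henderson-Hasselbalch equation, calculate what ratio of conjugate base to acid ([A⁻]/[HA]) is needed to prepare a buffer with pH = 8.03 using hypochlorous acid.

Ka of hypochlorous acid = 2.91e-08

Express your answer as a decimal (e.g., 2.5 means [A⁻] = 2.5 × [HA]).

pKa = -log(2.91e-08) = 7.5361. pH = pKa + log([A⁻]/[HA]), so log([A⁻]/[HA]) = pH − pKa = 8.03 − 7.5361 = 0.4939. [A⁻]/[HA] = 10^(0.4939) = 3.12

[A⁻]/[HA] = 3.12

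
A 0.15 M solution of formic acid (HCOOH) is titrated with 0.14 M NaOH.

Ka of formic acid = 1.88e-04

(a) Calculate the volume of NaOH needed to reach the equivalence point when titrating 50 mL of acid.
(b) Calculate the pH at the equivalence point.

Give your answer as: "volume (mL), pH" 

moles acid = 0.15 × 50/1000 = 0.0075 mol; V_base = moles/0.14 × 1000 = 53.6 mL. At equivalence only the conjugate base is present: [A⁻] = 0.0075/0.104 = 7.2414e-02 M. Kb = Kw/Ka = 5.32e-11; [OH⁻] = √(Kb × [A⁻]) = 1.9626e-06; pOH = 5.71; pH = 14 - pOH = 8.29.

V = 53.6 mL, pH = 8.29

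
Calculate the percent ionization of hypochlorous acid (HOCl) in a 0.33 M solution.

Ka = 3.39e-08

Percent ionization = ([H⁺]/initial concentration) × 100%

Using Ka equilibrium: x² + Ka×x - Ka×C = 0. Solving: [H⁺] = 1.0575e-04. Percent = (1.0575e-04/0.33) × 100

Percent ionization = 0.032%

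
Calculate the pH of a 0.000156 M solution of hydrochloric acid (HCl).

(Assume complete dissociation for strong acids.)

[H⁺] = 0.000156 M for strong acid. pH = -log[H⁺] = -log(0.000156)

pH = 3.81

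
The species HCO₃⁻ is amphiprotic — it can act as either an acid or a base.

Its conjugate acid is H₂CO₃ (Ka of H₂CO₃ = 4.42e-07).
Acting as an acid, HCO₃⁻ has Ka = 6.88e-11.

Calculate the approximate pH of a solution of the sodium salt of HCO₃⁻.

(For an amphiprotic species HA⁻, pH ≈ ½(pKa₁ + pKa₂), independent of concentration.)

pKa₁ = -log(4.42e-07) = 6.35; pKa₂ = -log(6.88e-11) = 10.16. For an amphiprotic species, pH ≈ ½(pKa₁ + pKa₂) = ½(6.35 + 10.16) = 8.26.

pH = 8.26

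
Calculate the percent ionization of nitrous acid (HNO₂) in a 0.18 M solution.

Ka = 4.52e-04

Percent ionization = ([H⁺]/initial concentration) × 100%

Using Ka equilibrium: x² + Ka×x - Ka×C = 0. Solving: [H⁺] = 8.7968e-03. Percent = (8.7968e-03/0.18) × 100

Percent ionization = 4.89%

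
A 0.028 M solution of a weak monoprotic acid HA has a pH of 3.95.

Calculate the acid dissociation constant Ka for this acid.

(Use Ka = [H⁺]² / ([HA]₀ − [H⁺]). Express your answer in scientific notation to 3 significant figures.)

[H⁺] = 10^(−pH) = 10^(−3.95) = 1.122e-04 M. For HA ⇌ H⁺ + A⁻, Ka = [H⁺][A⁻]/[HA] = [H⁺]² / ([HA]₀ − [H⁺]) = (1.122e-04)² / (0.028 − 1.122e-04) = 4.51e-07.

K_a = 4.51e-07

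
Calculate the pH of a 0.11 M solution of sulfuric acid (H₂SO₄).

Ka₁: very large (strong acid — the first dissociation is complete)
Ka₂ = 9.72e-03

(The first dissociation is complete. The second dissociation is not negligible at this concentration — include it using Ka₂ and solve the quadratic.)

First dissociation is complete: [H⁺]₀ = [HSO₄⁻]₀ = C = 0.11 M. Second dissociation HSO₄⁻ ⇌ H⁺ + SO₄²⁻: let x = [SO₄²⁻]. Ka₂ = (C + x)·x / (C − x) = 9.72e-03 → x² + (C + Ka₂)·x − Ka₂·C = 0 → x² + 0.11972·x − 1.069e-03 = 0. x = (−0.11972 + √(0.11972² + 4 × 1.069e-03)) / 2 = 8.3486e-03 M. [H⁺] = C + x = 0.11 + 8.3486e-03 = 1.1835e-01 M. pH = -log(1.1835e-01) = 0.93.

pH = 0.93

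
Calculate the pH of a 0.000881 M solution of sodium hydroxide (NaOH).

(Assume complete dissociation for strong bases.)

[OH⁻] = 0.000881 M for strong base. pOH = -log[OH⁻] = 3.06, pH = 14 - pOH

pH = 10.94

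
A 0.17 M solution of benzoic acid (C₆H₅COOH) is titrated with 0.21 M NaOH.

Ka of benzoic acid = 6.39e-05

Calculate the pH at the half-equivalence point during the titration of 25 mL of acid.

At half-equivalence [HA] = [A⁻], so Henderson-Hasselbalch gives pH = pKa = -log(6.39e-05) = 4.19.

pH = pKa = 4.19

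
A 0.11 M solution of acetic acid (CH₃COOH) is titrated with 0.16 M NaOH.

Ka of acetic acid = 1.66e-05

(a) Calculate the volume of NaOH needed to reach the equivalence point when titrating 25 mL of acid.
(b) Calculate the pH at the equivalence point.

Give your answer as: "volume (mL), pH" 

moles acid = 0.11 × 25/1000 = 0.00275 mol; V_base = moles/0.16 × 1000 = 17.2 mL. At equivalence only the conjugate base is present: [A⁻] = 0.00275/0.042 = 6.5185e-02 M. Kb = Kw/Ka = 6.02e-10; [OH⁻] = √(Kb × [A⁻]) = 6.2664e-06; pOH = 5.20; pH = 14 - pOH = 8.80.

V = 17.2 mL, pH = 8.80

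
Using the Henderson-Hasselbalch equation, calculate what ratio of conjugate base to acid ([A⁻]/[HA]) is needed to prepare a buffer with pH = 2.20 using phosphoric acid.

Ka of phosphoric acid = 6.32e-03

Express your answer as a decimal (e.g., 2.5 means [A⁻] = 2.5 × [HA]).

pKa = -log(6.32e-03) = 2.1993. pH = pKa + log([A⁻]/[HA]), so log([A⁻]/[HA]) = pH − pKa = 2.20 − 2.1993 = 0.0007. [A⁻]/[HA] = 10^(0.0007) = 1.00

[A⁻]/[HA] = 1.00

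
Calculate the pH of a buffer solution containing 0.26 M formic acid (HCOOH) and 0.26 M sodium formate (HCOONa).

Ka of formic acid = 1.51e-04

pKa = -log(1.51e-04) = 3.82. pH = pKa + log([A⁻]/[HA]) = 3.82 + log(0.26/0.26)

pH = 3.82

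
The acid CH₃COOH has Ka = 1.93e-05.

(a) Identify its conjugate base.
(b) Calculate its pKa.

(a) The conjugate base is formed by removing one H⁺ from CH₃COOH, giving CH₃COO⁻. (b) pKa = -log(Ka) = -log(1.93e-05) = 4.71.

Conjugate base: CH₃COO⁻; pK_a = 4.71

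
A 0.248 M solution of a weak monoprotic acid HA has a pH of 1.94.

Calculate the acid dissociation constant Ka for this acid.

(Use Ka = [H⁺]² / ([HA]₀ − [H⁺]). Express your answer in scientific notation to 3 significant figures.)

[H⁺] = 10^(−pH) = 10^(−1.94) = 1.148e-02 M. For HA ⇌ H⁺ + A⁻, Ka = [H⁺][A⁻]/[HA] = [H⁺]² / ([HA]₀ − [H⁺]) = (1.148e-02)² / (0.248 − 1.148e-02) = 5.57e-04.

K_a = 5.57e-04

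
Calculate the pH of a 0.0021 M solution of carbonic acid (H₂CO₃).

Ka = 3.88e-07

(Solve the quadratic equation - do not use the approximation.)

x² + Ka×x - Ka×C = 0. Using quadratic formula: [H⁺] = 2.8351e-05

pH = 4.55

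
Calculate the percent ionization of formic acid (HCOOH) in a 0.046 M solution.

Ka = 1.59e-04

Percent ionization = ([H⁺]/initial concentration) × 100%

Using Ka equilibrium: x² + Ka×x - Ka×C = 0. Solving: [H⁺] = 2.6261e-03. Percent = (2.6261e-03/0.046) × 100

Percent ionization = 5.71%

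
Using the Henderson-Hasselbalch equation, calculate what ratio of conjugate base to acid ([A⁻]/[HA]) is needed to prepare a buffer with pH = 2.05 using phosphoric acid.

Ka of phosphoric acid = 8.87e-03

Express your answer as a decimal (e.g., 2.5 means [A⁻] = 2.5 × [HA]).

pKa = -log(8.87e-03) = 2.0521. pH = pKa + log([A⁻]/[HA]), so log([A⁻]/[HA]) = pH − pKa = 2.05 − 2.0521 = -0.0021. [A⁻]/[HA] = 10^(-0.0021) = 0.995

[A⁻]/[HA] = 0.995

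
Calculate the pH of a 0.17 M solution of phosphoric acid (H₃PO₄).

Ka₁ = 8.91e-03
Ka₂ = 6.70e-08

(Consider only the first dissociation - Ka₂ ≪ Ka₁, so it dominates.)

First dissociation dominates. From Ka₁ = [H⁺][HA⁻]/[H₂A], x² + Ka₁·x − Ka₁·C = 0 with C = 0.17 M and Ka₁ = 8.91e-03. Solving: [H⁺] = (−Ka₁ + √(Ka₁² + 4·Ka₁·C)) / 2 = 3.4718e-02 M. pH = -log(3.4718e-02) = 1.46.

pH = 1.46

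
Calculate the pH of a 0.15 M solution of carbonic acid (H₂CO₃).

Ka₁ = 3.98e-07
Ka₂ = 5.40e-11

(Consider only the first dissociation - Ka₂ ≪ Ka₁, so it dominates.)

First dissociation dominates. From Ka₁ = [H⁺][HA⁻]/[H₂A], x² + Ka₁·x − Ka₁·C = 0 with C = 0.15 M and Ka₁ = 3.98e-07. Solving: [H⁺] = (−Ka₁ + √(Ka₁² + 4·Ka₁·C)) / 2 = 2.4414e-04 M. pH = -log(2.4414e-04) = 3.61.

pH = 3.61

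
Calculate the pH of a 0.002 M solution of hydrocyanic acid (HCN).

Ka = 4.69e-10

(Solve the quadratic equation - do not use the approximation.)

x² + Ka×x - Ka×C = 0. Using quadratic formula: [H⁺] = 9.6827e-07

pH = 6.01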